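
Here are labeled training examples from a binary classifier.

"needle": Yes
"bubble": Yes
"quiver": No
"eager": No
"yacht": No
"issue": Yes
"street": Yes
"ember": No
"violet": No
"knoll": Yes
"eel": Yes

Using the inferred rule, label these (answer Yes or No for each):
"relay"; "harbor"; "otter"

The simplest hypothesis consistent with all the labels is: has a double letter.

No, No, Yes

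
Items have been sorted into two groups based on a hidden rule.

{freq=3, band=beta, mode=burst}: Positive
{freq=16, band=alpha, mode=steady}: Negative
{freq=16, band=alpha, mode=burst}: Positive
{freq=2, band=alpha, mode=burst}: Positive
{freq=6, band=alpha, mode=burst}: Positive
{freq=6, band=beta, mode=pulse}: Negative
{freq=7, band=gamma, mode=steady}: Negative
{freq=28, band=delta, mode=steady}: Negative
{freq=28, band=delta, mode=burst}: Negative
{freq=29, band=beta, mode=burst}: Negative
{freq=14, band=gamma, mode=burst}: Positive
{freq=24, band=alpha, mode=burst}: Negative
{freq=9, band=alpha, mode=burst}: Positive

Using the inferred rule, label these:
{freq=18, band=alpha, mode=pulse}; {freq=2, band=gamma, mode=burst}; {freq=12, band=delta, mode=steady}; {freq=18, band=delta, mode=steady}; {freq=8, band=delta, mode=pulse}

Negative, Positive, Negative, Negative, Negative

The simplest hypothesis consistent with all the labels is: mode is burst AND freq ≤ 16.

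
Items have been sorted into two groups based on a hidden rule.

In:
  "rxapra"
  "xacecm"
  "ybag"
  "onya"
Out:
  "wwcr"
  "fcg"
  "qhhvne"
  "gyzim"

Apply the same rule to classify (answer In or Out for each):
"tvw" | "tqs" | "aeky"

Out, Out, In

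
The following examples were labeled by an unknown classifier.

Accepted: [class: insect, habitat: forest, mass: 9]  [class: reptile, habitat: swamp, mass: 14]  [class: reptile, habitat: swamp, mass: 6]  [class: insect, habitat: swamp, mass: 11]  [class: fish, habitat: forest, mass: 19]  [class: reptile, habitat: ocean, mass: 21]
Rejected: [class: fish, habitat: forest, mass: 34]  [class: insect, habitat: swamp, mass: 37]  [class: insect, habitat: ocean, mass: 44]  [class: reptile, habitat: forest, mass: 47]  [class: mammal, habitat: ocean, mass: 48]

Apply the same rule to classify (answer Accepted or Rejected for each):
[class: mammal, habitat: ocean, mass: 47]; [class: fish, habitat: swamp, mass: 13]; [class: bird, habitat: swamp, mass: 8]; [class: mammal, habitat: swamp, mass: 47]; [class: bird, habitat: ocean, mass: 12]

A rule that fits every label: mass ≤ 21 — true of each 'Accepted' example, false of each 'Rejected' one.
[class: mammal, habitat: ocean, mass: 47] → mass = 47 → Rejected.
[class: fish, habitat: swamp, mass: 13] → mass = 13 → Accepted.
[class: bird, habitat: swamp, mass: 8] → mass = 8 → Accepted.
[class: mammal, habitat: swamp, mass: 47] → mass = 47 → Rejected.
[class: bird, habitat: ocean, mass: 12] → mass = 12 → Accepted.

Rejected, Accepted, Accepted, Rejected, Accepted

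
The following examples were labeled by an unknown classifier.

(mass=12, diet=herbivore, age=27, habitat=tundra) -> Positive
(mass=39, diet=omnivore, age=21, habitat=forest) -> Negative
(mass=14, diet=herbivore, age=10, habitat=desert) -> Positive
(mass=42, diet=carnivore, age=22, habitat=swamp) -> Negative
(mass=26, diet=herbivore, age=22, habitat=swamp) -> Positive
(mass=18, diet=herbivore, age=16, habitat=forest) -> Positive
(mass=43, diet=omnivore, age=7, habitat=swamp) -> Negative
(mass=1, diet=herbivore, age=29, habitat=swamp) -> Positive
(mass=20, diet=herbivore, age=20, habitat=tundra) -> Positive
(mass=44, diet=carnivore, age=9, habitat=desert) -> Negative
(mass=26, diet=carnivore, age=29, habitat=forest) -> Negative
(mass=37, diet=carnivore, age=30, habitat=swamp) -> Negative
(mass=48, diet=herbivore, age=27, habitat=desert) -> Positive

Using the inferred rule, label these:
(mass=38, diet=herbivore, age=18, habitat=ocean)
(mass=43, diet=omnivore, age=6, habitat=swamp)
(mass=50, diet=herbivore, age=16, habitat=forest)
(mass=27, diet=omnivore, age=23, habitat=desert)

Positive, Negative, Positive, Negative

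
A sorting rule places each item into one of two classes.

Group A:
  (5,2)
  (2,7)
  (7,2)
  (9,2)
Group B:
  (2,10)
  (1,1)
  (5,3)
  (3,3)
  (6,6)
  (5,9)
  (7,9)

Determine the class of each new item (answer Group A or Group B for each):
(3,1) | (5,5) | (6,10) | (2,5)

The pattern is that an item is 'Group A' exactly when: sum is odd.
(3,1) — 3+1 = 4, hence Group B. (5,5) — 5+5 = 10, hence Group B. (6,10) — 6+10 = 16, hence Group B. (2,5) — 2+5 = 7, hence Group A.

Group B, Group B, Group B, Group A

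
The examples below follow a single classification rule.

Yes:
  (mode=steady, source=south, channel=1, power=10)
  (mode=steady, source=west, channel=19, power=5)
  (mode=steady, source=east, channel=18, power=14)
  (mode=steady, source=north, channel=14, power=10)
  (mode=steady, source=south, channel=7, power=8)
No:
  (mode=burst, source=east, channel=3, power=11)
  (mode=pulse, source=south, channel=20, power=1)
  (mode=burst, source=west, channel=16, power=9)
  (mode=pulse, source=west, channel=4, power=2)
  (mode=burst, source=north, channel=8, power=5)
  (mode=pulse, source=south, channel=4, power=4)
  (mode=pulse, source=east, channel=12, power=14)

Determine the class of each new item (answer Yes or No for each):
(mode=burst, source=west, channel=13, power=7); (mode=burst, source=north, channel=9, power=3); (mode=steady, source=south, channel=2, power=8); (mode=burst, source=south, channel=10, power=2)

No, No, Yes, No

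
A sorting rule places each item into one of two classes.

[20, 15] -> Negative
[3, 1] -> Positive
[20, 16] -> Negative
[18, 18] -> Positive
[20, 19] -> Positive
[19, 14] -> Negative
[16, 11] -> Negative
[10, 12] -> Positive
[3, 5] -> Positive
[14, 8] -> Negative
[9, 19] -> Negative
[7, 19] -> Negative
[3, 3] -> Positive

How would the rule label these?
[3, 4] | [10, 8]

Positive, Positive

The pattern is that an item is 'Positive' exactly when: |first − second| ≤ 2.
[3, 4] — |3−4| = 1, hence Positive.
[10, 8] — |10−8| = 2, hence Positive.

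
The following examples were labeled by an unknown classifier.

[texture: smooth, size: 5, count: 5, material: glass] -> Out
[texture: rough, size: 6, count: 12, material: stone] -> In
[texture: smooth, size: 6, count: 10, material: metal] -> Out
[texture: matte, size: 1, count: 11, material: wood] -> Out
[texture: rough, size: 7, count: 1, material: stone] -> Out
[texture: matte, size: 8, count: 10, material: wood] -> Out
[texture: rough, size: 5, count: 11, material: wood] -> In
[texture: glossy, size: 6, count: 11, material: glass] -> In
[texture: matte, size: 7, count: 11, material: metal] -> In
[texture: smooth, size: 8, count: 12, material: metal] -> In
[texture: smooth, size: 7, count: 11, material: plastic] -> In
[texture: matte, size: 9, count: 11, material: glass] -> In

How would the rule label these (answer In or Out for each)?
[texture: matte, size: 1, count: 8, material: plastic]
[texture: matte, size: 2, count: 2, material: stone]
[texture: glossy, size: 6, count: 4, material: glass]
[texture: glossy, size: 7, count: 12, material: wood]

Out, Out, Out, In

The rule appears to be: size ≥ 5 AND count ≥ 11.
[texture: matte, size: 1, count: 8, material: plastic] → size = 1, count = 8 → Out.
[texture: matte, size: 2, count: 2, material: stone] → size = 2, count = 2 → Out.
[texture: glossy, size: 6, count: 4, material: glass] → size = 6, count = 4 → Out.
[texture: glossy, size: 7, count: 12, material: wood] → size = 7, count = 12 → In.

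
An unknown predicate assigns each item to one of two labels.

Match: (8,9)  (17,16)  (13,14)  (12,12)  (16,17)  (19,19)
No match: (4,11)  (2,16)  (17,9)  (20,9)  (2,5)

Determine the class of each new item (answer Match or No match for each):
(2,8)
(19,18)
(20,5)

No match, Match, No match

Every 'Match' example satisfies: |first − second| ≤ 1. None of the 'No match' examples do.
(2,8) → |2−8| = 6 → No match. (19,18) → |19−18| = 1 → Match. (20,5) → |20−5| = 15 → No match.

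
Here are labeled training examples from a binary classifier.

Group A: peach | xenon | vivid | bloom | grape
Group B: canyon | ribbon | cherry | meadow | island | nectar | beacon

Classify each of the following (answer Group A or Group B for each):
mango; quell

Group A, Group A

Rule: odd length. This holds for each 'Group A' example and fails for each 'Group B' one.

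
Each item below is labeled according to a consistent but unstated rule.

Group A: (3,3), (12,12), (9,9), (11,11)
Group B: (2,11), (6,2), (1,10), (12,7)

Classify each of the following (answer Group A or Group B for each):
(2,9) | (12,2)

Group B, Group B

The common property of the 'Group A' items is: first = second. No 'Group B' item has it.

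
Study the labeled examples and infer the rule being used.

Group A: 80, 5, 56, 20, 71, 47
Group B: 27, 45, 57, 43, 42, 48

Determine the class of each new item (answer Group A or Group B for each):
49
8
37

Group B, Group A, Group B

All 'Group A' examples share one property — ≡ 2 (mod 3) — and every 'Group B' example lacks it.
49: 49 mod 3 = 1, fails the rule → Group B.
8: 8 mod 3 = 2, fits → Group A.
37: 37 mod 3 = 1, fails the rule → Group B.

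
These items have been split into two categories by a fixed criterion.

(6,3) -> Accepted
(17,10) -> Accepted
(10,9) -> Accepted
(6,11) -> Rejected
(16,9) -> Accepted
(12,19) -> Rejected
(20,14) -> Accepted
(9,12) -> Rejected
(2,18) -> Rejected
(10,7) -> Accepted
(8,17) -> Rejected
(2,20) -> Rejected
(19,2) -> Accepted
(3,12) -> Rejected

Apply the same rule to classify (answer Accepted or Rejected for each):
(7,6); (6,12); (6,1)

Accepted, Rejected, Accepted

The distinguishing property — first > second — holds for all the 'Accepted' cases and none of the 'Rejected' cases.
(7,6): 7 > 6 — has this property, so Accepted.
(6,12): 6 < 12 — does not fit, so Rejected.
(6,1): 6 > 1 — has this property, so Accepted.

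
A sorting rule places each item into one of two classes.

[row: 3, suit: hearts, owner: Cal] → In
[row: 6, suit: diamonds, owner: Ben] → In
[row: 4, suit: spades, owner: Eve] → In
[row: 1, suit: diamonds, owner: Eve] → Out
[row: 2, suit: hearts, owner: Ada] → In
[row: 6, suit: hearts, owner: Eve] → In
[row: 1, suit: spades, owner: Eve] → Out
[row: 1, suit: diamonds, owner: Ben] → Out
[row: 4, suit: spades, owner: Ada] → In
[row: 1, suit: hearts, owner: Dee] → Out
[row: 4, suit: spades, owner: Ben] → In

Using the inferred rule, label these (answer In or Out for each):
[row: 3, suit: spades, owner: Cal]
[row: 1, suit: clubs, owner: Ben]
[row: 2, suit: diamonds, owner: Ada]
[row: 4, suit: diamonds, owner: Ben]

In, Out, In, In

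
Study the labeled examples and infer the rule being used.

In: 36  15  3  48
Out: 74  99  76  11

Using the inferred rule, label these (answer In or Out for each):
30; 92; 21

In, Out, In

All 'In' examples share one property — multiple of 3 AND at most 48 — and every 'Out' example lacks it.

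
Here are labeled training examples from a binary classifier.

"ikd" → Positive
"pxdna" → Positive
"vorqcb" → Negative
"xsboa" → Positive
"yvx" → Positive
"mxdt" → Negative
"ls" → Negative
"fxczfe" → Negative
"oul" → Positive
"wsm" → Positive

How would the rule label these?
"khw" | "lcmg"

Looking at the examples, the only property every 'Positive' case has and every 'Negative' case lacks is: odd length.
"khw" — length 3, hence Positive.
"lcmg" — length 4, hence Negative.

Positive, Negative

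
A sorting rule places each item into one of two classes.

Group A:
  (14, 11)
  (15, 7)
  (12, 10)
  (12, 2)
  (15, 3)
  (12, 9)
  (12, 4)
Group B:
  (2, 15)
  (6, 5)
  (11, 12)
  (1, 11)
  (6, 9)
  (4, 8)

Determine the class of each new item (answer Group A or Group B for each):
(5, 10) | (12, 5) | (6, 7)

All 'Group A' examples share one property — first ≥ 12 — and every 'Group B' example lacks it.
(5, 10): Group B (first 5). (12, 5): Group A (first 12). (6, 7): Group B (first 6).

Group B, Group A, Group B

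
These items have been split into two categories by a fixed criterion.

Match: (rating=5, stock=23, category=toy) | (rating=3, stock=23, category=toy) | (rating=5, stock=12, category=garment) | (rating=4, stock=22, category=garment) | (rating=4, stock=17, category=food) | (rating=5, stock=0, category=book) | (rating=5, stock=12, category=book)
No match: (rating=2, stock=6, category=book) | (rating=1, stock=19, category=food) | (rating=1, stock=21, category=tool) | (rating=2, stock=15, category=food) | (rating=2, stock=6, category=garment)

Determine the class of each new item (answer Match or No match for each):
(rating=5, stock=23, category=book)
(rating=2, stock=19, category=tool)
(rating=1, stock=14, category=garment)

Match, No match, No match

The simplest hypothesis consistent with all the labels is: rating ≥ 3.
(rating=5, stock=23, category=book): rating = 5, passes → Match.
(rating=2, stock=19, category=tool): rating = 2, fails the rule → No match.
(rating=1, stock=14, category=garment): rating = 1, fails the rule → No match.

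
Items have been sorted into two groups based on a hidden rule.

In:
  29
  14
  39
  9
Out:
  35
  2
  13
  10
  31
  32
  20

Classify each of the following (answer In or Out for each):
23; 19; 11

A rule that fits every label: ≡ 4 (mod 5) — true of each 'In' example, false of each 'Out' one.
23 → 23 mod 5 = 3 → Out. 19 → 19 mod 5 = 4 → In. 11 → 11 mod 5 = 1 → Out.

Out, In, Out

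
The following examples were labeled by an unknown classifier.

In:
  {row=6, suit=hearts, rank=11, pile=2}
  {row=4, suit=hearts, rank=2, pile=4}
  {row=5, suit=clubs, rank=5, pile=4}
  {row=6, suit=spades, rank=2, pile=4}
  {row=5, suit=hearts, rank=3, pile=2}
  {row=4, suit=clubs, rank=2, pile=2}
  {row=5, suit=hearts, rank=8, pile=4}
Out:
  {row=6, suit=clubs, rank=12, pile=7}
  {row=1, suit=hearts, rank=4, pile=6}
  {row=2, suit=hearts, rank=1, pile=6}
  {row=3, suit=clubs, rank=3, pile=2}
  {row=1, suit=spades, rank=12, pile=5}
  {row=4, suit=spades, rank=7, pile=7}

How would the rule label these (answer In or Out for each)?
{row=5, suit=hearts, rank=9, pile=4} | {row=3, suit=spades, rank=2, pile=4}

The rule appears to be: pile ≤ 4 AND row ≥ 4.
{row=5, suit=hearts, rank=9, pile=4} — pile = 4, row = 5, hence In. {row=3, suit=spades, rank=2, pile=4} — pile = 4, row = 3, hence Out.

In, Out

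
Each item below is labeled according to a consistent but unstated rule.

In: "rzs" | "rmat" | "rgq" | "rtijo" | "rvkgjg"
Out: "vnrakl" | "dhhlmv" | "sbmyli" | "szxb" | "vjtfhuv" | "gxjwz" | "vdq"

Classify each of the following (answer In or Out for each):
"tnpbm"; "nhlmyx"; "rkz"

Out, Out, In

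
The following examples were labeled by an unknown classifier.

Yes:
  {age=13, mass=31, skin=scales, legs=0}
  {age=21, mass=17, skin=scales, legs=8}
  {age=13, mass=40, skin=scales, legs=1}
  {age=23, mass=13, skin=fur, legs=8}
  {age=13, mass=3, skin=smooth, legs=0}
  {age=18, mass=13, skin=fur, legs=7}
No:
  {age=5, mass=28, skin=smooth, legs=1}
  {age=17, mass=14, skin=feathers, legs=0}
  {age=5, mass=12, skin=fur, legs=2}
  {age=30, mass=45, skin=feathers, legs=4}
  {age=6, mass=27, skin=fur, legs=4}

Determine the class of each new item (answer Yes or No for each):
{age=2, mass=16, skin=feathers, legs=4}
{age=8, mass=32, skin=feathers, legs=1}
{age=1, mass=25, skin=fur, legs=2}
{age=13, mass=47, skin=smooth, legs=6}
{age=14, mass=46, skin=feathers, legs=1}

The classifier is using: legs ≥ 7 OR age = 13.
{age=2, mass=16, skin=feathers, legs=4}: legs = 4, age = 2, doesn't match → No. {age=8, mass=32, skin=feathers, legs=1}: legs = 1, age = 8, doesn't match → No. {age=1, mass=25, skin=fur, legs=2}: legs = 2, age = 1, doesn't match → No. {age=13, mass=47, skin=smooth, legs=6}: legs = 6, age = 13, fits → Yes. {age=14, mass=46, skin=feathers, legs=1}: legs = 1, age = 14, doesn't match → No.

No, No, No, Yes, No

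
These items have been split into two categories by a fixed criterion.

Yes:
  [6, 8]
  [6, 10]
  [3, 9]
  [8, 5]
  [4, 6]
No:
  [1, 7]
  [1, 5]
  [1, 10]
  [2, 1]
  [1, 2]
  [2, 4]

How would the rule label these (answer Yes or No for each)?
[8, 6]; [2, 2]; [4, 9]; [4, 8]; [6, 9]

Yes, No, Yes, Yes, Yes

The pattern is that an item is 'Yes' exactly when: first ≥ 3.
[8, 6] — first 8, hence Yes. [2, 2] — first 2, hence No. [4, 9] — first 4, hence Yes. [4, 8] — first 4, hence Yes. [6, 9] — first 6, hence Yes.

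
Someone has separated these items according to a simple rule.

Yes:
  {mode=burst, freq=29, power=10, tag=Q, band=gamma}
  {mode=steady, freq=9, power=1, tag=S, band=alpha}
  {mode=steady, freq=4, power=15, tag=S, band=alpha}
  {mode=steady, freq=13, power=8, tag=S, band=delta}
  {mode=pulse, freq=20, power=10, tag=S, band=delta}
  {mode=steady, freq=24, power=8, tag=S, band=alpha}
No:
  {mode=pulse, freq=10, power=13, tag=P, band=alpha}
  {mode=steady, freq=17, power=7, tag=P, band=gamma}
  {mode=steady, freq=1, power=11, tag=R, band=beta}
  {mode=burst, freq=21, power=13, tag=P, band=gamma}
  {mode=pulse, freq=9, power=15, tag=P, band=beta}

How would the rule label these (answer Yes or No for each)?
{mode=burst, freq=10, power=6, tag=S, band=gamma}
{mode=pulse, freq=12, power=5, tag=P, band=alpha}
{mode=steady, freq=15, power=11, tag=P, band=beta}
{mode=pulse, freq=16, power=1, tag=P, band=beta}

Yes, No, No, No

The rule appears to be: tag is Q OR tag is S.
{mode=burst, freq=10, power=6, tag=S, band=gamma}: tag is S, satisfies this → Yes. {mode=pulse, freq=12, power=5, tag=P, band=alpha}: tag is P, lacks this property → No. {mode=steady, freq=15, power=11, tag=P, band=beta}: tag is P, lacks this property → No. {mode=pulse, freq=16, power=1, tag=P, band=beta}: tag is P, lacks this property → No.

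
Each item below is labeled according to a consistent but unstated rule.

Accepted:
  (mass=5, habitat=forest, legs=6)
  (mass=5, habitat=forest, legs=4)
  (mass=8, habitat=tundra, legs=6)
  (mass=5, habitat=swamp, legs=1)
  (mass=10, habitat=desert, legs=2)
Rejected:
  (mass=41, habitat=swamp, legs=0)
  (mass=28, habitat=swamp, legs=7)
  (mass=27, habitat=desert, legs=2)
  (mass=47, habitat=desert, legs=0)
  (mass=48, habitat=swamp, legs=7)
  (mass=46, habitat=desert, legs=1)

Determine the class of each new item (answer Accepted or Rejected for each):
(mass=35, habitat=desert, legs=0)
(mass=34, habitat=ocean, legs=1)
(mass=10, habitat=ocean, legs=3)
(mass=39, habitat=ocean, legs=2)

Rejected, Rejected, Accepted, Rejected

One predicate separates the groups cleanly: mass ≤ 10.
Rejected: (mass=35, habitat=desert, legs=0), since mass = 35. Rejected: (mass=34, habitat=ocean, legs=1), since mass = 34. Accepted: (mass=10, habitat=ocean, legs=3), since mass = 10. Rejected: (mass=39, habitat=ocean, legs=2), since mass = 39.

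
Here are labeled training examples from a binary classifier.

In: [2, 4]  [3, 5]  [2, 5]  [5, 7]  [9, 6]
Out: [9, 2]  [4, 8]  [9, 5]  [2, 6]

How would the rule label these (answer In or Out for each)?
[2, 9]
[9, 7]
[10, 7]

The pattern is that an item is 'In' exactly when: |first − second| ≤ 3.

Out, In, In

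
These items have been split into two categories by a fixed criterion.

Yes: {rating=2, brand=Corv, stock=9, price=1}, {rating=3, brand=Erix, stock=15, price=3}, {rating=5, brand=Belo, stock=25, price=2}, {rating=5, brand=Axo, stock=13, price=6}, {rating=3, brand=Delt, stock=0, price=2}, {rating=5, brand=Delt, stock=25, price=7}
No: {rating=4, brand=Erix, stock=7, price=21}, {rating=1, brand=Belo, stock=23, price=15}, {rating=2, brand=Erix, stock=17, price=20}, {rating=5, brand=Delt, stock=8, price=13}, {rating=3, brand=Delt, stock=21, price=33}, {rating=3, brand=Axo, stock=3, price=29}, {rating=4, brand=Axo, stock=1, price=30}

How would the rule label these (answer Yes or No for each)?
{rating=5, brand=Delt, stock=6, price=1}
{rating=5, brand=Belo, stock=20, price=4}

Yes, Yes

The rule appears to be: price ≤ 7.
{rating=5, brand=Delt, stock=6, price=1} — price = 1, hence Yes.
{rating=5, brand=Belo, stock=20, price=4} — price = 4, hence Yes.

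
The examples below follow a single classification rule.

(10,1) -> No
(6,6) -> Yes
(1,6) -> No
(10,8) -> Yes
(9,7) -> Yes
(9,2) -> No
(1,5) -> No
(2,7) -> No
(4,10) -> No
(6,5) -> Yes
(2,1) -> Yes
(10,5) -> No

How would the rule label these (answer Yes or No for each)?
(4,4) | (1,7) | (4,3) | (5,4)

Yes, No, Yes, Yes

The simplest hypothesis consistent with all the labels is: |first − second| ≤ 2.
(4,4): |4−4| = 0 — has this property, so Yes.
(1,7): |1−7| = 6 — does not pass, so No.
(4,3): |4−3| = 1 — has this property, so Yes.
(5,4): |5−4| = 1 — has this property, so Yes.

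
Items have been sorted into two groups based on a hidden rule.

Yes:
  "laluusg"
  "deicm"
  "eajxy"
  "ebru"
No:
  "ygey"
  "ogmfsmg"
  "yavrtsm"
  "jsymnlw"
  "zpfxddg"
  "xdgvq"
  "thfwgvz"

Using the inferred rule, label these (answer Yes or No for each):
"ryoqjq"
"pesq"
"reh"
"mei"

All 'Yes' examples share one property — has ≥ 2 vowels — and every 'No' example lacks it.
"ryoqjq": 1 vowel, fails the rule → No. "pesq": 1 vowel, fails the rule → No. "reh": 1 vowel, fails the rule → No. "mei": 2 vowels, satisfies this → Yes.

No, No, No, Yes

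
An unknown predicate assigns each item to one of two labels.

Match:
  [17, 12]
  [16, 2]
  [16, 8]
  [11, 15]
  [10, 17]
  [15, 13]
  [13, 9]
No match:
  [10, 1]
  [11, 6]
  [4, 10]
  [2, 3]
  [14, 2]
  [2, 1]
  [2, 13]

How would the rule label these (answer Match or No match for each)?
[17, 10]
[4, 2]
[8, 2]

Match, No match, No match

The simplest hypothesis consistent with all the labels is: sum ≥ 18.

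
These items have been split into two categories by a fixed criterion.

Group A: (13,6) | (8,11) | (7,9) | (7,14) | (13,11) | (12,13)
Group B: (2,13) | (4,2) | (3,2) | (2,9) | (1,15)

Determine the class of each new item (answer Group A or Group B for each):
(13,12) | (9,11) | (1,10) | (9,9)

Every 'Group A' example satisfies: first ≥ 6. None of the 'Group B' examples do.

Group A, Group A, Group B, Group A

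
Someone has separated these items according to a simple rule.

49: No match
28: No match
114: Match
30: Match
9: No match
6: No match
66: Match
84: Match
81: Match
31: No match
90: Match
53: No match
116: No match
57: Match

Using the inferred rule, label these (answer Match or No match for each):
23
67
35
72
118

The rule appears to be: multiple of 3 AND at least 28.

No match, No match, No match, Match, No match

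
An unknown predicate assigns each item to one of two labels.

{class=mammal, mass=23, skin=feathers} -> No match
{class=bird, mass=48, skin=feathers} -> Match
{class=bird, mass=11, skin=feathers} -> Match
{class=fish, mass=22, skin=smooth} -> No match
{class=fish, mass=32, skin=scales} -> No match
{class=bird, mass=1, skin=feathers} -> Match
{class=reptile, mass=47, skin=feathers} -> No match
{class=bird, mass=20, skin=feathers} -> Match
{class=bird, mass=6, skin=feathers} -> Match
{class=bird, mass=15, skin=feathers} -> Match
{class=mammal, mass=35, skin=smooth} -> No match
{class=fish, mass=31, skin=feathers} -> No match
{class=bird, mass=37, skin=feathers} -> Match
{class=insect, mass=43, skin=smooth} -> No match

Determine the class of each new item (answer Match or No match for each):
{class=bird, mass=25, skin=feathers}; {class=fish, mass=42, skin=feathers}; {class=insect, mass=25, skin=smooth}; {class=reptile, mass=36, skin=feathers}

Match, No match, No match, No match

Every 'Match' example satisfies: class is bird. None of the 'No match' examples do.
{class=bird, mass=25, skin=feathers}: Match (class is bird). {class=fish, mass=42, skin=feathers}: No match (class is fish). {class=insect, mass=25, skin=smooth}: No match (class is insect). {class=reptile, mass=36, skin=feathers}: No match (class is reptile).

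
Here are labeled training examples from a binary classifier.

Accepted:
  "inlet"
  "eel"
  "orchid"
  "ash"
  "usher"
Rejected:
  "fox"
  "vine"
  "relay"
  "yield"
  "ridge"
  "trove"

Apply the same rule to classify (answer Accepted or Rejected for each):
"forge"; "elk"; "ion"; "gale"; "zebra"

Rejected, Accepted, Accepted, Rejected, Rejected

The common property of the 'Accepted' items is: starts with a vowel. No 'Rejected' item has it.
"forge": starts with 'f', does not fit → Rejected.
"elk": starts with 'e', meets the rule → Accepted.
"ion": starts with 'i', meets the rule → Accepted.
"gale": starts with 'g', does not fit → Rejected.
"zebra": starts with 'z', does not fit → Rejected.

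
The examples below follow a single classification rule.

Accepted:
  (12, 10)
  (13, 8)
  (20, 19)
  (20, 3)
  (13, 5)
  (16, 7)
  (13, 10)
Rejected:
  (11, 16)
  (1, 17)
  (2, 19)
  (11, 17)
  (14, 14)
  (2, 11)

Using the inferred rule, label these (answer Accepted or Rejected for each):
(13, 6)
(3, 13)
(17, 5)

Accepted, Rejected, Accepted

'Accepted' ⟺ first > second.
(13, 6): 13 > 6, checks out → Accepted. (3, 13): 3 < 13, does not satisfy this → Rejected. (17, 5): 17 > 5, checks out → Accepted.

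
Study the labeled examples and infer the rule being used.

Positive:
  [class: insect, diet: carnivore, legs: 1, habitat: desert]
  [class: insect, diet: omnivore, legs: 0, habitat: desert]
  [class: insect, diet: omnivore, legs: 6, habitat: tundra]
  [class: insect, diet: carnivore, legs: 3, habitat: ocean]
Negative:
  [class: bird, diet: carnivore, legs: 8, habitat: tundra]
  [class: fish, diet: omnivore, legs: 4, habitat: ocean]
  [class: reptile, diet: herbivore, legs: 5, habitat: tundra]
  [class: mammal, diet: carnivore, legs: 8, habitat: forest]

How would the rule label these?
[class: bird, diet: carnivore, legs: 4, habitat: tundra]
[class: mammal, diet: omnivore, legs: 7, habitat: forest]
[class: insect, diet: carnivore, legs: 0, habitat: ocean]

Looking at the examples, the only property every 'Positive' case has and every 'Negative' case lacks is: class is insect.

Negative, Negative, Positive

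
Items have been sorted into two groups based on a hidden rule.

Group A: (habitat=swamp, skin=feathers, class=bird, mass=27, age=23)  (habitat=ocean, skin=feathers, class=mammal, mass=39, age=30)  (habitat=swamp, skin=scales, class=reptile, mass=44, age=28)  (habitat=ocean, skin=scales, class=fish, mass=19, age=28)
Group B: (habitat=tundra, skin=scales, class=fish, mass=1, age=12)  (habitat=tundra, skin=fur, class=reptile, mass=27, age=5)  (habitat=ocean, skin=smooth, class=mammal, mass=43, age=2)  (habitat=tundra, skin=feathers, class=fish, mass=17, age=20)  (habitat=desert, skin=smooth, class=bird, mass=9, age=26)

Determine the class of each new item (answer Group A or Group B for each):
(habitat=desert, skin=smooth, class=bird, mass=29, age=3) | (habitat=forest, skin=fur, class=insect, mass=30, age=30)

Group B, Group A

The classifier is using: age ≥ 12 AND mass ≥ 19.
Group B: (habitat=desert, skin=smooth, class=bird, mass=29, age=3), since age = 3, mass = 29. Group A: (habitat=forest, skin=fur, class=insect, mass=30, age=30), since age = 30, mass = 30.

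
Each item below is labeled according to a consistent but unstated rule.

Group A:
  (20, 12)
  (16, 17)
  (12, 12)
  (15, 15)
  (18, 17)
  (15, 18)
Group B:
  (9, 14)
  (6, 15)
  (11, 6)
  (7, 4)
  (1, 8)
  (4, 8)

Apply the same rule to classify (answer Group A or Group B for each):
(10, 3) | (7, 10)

Group B, Group B

The common property of the 'Group A' items is: sum ≥ 24. No 'Group B' item has it.
(10, 3) — 10+3 = 13, hence Group B. (7, 10) — 7+10 = 17, hence Group B.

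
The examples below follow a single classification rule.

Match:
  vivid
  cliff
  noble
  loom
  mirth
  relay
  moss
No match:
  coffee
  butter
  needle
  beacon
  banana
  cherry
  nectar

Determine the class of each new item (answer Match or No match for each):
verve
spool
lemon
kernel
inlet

Every 'Match' example satisfies: length ≤ 5. None of the 'No match' examples do.
verve → length 5 → Match. spool → length 5 → Match. lemon → length 5 → Match. kernel → length 6 → No match. inlet → length 5 → Match.

Match, Match, Match, No match, Match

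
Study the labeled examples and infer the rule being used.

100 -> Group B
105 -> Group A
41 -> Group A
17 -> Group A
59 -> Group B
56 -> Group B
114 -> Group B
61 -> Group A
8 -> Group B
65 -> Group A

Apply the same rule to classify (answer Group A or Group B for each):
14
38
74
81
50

Group B, Group B, Group B, Group A, Group B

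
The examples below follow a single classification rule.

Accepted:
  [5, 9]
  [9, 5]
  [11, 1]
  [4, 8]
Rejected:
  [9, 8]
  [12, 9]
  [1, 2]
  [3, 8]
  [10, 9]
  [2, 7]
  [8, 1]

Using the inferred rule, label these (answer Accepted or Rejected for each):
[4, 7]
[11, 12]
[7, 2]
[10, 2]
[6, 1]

Rejected, Rejected, Rejected, Accepted, Rejected

Rule: sum is even. This holds for each 'Accepted' example and fails for each 'Rejected' one.
[4, 7]: 4+7 = 11 — does not fit, so Rejected.
[11, 12]: 11+12 = 23 — does not fit, so Rejected.
[7, 2]: 7+2 = 9 — does not fit, so Rejected.
[10, 2]: 10+2 = 12 — passes, so Accepted.
[6, 1]: 6+1 = 7 — does not fit, so Rejected.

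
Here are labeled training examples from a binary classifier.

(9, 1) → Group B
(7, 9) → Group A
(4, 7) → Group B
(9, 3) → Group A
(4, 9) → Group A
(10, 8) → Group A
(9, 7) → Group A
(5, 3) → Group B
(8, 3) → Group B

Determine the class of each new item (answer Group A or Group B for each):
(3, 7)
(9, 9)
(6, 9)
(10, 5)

All 'Group A' examples share one property — sum ≥ 12 — and every 'Group B' example lacks it.
(3, 7): 3+7 = 10, lacks this property → Group B. (9, 9): 9+9 = 18, qualifies → Group A. (6, 9): 6+9 = 15, qualifies → Group A. (10, 5): 10+5 = 15, qualifies → Group A.

Group B, Group A, Group A, Group A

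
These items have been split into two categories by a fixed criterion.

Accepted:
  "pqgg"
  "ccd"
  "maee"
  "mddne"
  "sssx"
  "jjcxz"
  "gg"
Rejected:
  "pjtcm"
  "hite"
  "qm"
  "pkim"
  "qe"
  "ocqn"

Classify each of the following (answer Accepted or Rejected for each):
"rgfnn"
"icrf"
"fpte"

The common property of the 'Accepted' items is: has a double letter. No 'Rejected' item has it.
"rgfnn": Accepted ('nn' doubled). "icrf": Rejected (no doubled letter). "fpte": Rejected (no doubled letter).

Accepted, Rejected, Rejected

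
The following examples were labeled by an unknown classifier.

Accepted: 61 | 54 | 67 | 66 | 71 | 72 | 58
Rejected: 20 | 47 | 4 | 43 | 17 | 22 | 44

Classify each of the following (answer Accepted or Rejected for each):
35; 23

Rejected, Rejected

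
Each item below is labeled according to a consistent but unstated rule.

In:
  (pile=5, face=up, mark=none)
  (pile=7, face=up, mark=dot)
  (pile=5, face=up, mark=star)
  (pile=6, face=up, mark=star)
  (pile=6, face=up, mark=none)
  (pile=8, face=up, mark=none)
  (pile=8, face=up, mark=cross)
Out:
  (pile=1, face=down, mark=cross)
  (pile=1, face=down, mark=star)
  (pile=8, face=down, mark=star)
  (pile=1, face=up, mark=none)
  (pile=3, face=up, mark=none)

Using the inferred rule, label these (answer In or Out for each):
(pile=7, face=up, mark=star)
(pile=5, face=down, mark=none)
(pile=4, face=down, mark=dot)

In, Out, Out

The rule appears to be: face is up AND pile ≥ 5.
(pile=7, face=up, mark=star): face is up, pile = 7 — qualifies, so In.
(pile=5, face=down, mark=none): face is down, pile = 5 — does not satisfy this, so Out.
(pile=4, face=down, mark=dot): face is down, pile = 4 — does not satisfy this, so Out.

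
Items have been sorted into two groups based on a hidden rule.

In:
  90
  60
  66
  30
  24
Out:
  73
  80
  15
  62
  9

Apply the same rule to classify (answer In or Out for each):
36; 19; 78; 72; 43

One predicate separates the groups cleanly: multiple of 6.
In: 36, since 36 = 6·6.
Out: 19, since 19 = 6·3 + 1.
In: 78, since 78 = 6·13.
In: 72, since 72 = 6·12.
Out: 43, since 43 = 6·7 + 1.

In, Out, In, In, Out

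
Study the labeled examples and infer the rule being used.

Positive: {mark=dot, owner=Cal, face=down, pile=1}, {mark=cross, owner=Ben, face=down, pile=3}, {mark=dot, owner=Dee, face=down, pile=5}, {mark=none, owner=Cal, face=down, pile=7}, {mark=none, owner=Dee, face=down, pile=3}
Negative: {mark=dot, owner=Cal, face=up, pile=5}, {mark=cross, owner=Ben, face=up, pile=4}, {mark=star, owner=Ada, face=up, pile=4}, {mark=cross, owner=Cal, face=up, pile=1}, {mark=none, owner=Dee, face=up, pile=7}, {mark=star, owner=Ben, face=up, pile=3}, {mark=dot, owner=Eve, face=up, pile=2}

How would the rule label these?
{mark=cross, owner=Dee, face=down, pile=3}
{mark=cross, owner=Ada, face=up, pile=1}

The rule appears to be: face is down.
Positive: {mark=cross, owner=Dee, face=down, pile=3}, since face is down.
Negative: {mark=cross, owner=Ada, face=up, pile=1}, since face is up.

Positive, Negative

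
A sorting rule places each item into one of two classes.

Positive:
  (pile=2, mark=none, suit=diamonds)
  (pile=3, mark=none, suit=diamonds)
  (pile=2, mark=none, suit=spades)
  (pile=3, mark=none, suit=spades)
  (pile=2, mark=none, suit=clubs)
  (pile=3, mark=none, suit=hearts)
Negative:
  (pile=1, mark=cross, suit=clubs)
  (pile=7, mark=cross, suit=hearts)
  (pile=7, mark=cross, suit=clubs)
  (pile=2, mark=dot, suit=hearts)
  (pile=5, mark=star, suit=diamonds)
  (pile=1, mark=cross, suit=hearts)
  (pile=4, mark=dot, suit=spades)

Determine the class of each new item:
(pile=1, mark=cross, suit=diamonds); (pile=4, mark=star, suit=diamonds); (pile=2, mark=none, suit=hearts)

Negative, Negative, Positive

Comparing the two groups points to one rule — mark is none.
(pile=1, mark=cross, suit=diamonds) — mark is cross, hence Negative.
(pile=4, mark=star, suit=diamonds) — mark is star, hence Negative.
(pile=2, mark=none, suit=hearts) — mark is none, hence Positive.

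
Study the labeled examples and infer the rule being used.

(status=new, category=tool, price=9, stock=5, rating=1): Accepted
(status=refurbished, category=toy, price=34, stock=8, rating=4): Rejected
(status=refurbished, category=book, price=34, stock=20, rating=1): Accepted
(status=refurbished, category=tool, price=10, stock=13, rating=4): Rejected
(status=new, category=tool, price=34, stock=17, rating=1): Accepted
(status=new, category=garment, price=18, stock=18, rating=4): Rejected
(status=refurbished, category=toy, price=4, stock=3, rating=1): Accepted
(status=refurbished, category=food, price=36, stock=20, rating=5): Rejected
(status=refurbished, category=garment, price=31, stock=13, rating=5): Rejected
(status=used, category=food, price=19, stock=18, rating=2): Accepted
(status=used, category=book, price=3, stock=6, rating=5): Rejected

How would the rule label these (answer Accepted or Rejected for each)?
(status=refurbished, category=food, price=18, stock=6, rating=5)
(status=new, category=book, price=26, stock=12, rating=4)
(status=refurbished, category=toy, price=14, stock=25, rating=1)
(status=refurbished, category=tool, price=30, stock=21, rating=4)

The pattern is that an item is 'Accepted' exactly when: rating ≤ 2.

Rejected, Rejected, Accepted, Rejected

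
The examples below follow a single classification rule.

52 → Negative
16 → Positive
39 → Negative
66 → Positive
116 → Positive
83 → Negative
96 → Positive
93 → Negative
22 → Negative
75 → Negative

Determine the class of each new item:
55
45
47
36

Negative, Negative, Negative, Positive

The common property of the 'Positive' items is: ends in digit 6. No 'Negative' item has it.
55 → last digit 5 → Negative. 45 → last digit 5 → Negative. 47 → last digit 7 → Negative. 36 → last digit 6 → Positive.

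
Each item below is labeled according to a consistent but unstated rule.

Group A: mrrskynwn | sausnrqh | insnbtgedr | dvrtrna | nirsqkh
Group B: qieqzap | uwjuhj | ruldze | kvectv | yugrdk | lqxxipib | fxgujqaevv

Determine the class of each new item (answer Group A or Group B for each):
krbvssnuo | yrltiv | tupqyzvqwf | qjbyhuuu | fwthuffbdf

The simplest hypothesis consistent with all the labels is: contains 'n'.
krbvssnuo: has 'n', satisfies this → Group A. yrltiv: no 'n', doesn't qualify → Group B. tupqyzvqwf: no 'n', doesn't qualify → Group B. qjbyhuuu: no 'n', doesn't qualify → Group B. fwthuffbdf: no 'n', doesn't qualify → Group B.

Group A, Group B, Group B, Group B, Group B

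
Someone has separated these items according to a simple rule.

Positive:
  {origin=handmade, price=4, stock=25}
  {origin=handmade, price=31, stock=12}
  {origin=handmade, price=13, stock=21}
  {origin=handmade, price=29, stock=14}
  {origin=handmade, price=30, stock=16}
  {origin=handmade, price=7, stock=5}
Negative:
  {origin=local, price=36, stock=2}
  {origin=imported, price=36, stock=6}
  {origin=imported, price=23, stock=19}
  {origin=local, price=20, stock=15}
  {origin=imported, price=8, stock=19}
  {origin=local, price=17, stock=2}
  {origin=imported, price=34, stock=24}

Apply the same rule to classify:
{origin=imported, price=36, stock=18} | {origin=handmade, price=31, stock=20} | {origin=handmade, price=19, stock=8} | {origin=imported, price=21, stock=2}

Negative, Positive, Positive, Negative

The classifier is using: origin is handmade.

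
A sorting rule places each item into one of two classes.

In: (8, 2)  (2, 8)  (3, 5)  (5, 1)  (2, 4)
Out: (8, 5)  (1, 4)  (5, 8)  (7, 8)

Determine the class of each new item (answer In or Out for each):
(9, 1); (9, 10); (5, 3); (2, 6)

In, Out, In, In

The classifier is using: sum is even.
(9, 1): 9+1 = 10 — has this property, so In.
(9, 10): 9+10 = 19 — doesn't qualify, so Out.
(5, 3): 5+3 = 8 — has this property, so In.
(2, 6): 2+6 = 8 — has this property, so In.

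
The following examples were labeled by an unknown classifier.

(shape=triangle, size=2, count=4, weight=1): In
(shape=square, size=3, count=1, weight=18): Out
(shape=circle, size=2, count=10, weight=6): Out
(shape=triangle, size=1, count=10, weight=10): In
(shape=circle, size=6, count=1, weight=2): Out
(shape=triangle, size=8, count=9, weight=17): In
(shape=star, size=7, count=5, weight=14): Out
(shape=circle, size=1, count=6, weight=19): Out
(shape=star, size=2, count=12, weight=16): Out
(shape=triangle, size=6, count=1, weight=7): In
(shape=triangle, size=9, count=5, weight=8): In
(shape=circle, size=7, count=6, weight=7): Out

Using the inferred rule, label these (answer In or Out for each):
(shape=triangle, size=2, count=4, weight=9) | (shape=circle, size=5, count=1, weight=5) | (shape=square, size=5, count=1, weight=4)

A rule that fits every label: shape is triangle — true of each 'In' example, false of each 'Out' one.
(shape=triangle, size=2, count=4, weight=9): shape is triangle — satisfies this, so In.
(shape=circle, size=5, count=1, weight=5): shape is circle — doesn't match, so Out.
(shape=square, size=5, count=1, weight=4): shape is square — doesn't match, so Out.

In, Out, Out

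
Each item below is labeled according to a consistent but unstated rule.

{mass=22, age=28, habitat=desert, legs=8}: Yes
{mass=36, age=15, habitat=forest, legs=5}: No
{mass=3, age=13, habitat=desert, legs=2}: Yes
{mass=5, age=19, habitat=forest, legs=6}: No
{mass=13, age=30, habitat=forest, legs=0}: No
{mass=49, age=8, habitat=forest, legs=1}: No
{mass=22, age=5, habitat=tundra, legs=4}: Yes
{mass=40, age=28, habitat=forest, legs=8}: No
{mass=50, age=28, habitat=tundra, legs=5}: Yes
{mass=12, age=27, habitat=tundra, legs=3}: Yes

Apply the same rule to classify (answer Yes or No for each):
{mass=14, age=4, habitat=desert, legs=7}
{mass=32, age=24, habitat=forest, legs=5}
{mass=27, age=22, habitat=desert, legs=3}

Yes, No, Yes

Every 'Yes' example satisfies: habitat is not forest. None of the 'No' examples do.
{mass=14, age=4, habitat=desert, legs=7} — habitat is desert, hence Yes. {mass=32, age=24, habitat=forest, legs=5} — habitat is forest, hence No. {mass=27, age=22, habitat=desert, legs=3} — habitat is desert, hence Yes.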